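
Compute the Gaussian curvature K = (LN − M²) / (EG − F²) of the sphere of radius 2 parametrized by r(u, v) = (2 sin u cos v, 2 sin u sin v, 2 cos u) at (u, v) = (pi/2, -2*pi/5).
K = 1/4

Coefficients of the first fundamental form: E = 4, F = 0, G = 4*sin(u)^2.
Coefficients of the second fundamental form: L = -2*sin(u)/Abs(sin(u)), M = 0, N = -2*sin(u)^3/Abs(sin(u)).
Assemble K = (LN − M²)/(EG − F²) = 1/4. At (u, v) = (pi/2, -2*pi/5): K = 1/4.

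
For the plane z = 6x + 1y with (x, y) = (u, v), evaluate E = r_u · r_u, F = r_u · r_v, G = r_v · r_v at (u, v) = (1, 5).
E = 37;  F = 6;  G = 2

Partials: r_u = (1, 0, 6), r_v = (0, 1, 1). As functions of (u, v):
  E = r_u · r_u = 37,
  F = r_u · r_v = 6,
  G = r_v · r_v = 2.
Evaluating at (u, v) = (1, 5): E = 37, F = 6, G = 2.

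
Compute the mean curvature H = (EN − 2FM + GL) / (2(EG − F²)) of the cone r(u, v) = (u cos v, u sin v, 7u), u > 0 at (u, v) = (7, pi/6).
H = sqrt(2)/20

With E = 50, F = 0, G = u^2, L = 0, M = 0, N = 7*sqrt(2)*u^2/(10*Abs(u)), assemble
  H = (EN − 2FM + GL) / (2(EG − F²)) = 7*sqrt(2)/(20*Abs(u)).
At (u, v) = (7, pi/6): H = sqrt(2)/20.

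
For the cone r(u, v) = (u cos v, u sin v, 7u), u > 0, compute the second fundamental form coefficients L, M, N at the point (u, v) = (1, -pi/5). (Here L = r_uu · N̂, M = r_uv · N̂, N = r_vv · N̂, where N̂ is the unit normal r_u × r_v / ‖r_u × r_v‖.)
L = 0;  M = 0;  N = 7*sqrt(2)/10

Compute the unit normal N̂(u, v) = (-7*sqrt(2)*u*cos(v)/(10*Abs(u)), -7*sqrt(2)*u*sin(v)/(10*Abs(u)), sqrt(2)*u/(10*Abs(u))), and the second partials r_uu, r_uv, r_vv. Take dot products:
  L(u, v) = r_uu · N̂ = 0,
  M(u, v) = r_uv · N̂ = 0,
  N(u, v) = r_vv · N̂ = 7*sqrt(2)*u^2/(10*Abs(u)).
Evaluating at (u, v) = (1, -pi/5):
  L = 0, M = 0, N = 7*sqrt(2)/10.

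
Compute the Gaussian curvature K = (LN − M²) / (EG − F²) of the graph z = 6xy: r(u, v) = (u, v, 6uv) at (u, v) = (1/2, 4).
K = -9/85849

Coefficients of the first fundamental form: E = 36*v^2 + 1, F = 36*u*v, G = 36*u^2 + 1.
Coefficients of the second fundamental form: L = 0, M = 6/sqrt(36*u^2 + 36*v^2 + 1), N = 0.
Assemble K = (LN − M²)/(EG − F²) = -36/(1296*u^4 + 2592*u^2*v^2 + 72*u^2 + 1296*v^4 + 72*v^2 + 1). At (u, v) = (1/2, 4): K = -9/85849.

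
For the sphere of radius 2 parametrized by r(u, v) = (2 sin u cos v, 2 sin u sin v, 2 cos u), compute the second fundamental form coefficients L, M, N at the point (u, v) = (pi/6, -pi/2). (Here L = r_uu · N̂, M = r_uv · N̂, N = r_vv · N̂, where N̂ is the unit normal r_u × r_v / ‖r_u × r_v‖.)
L = -2;  M = 0;  N = -1/2

Compute the unit normal N̂(u, v) = (sin(u)^2*cos(v)/Abs(sin(u)), sin(u)^2*sin(v)/Abs(sin(u)), sin(2*u)/(2*Abs(sin(u)))), and the second partials r_uu, r_uv, r_vv. Take dot products:
  L(u, v) = r_uu · N̂ = -2*sin(u)/Abs(sin(u)),
  M(u, v) = r_uv · N̂ = 0,
  N(u, v) = r_vv · N̂ = -2*sin(u)^3/Abs(sin(u)).
Evaluating at (u, v) = (pi/6, -pi/2):
  L = -2, M = 0, N = -1/2.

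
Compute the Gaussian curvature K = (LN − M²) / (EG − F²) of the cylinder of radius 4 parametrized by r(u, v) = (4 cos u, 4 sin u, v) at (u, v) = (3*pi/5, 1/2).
K = 0

Coefficients of the first fundamental form: E = 16, F = 0, G = 1.
Coefficients of the second fundamental form: L = -4, M = 0, N = 0.
Assemble K = (LN − M²)/(EG − F²) = 0. At (u, v) = (3*pi/5, 1/2): K = 0.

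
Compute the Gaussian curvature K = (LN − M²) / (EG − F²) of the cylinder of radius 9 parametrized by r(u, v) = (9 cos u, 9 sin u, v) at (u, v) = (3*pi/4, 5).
K = 0

Coefficients of the first fundamental form: E = 81, F = 0, G = 1.
Coefficients of the second fundamental form: L = -9, M = 0, N = 0.
Assemble K = (LN − M²)/(EG − F²) = 0. At (u, v) = (3*pi/4, 5): K = 0.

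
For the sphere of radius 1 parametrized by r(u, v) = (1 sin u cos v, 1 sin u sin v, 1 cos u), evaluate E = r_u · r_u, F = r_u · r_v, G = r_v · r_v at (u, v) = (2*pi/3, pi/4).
E = 1;  F = 0;  G = 3/4

Partials: r_u = (cos(u)*cos(v), sin(v)*cos(u), -sin(u)), r_v = (-sin(u)*sin(v), sin(u)*cos(v), 0). As functions of (u, v):
  E = r_u · r_u = 1,
  F = r_u · r_v = 0,
  G = r_v · r_v = sin(u)^2.
Evaluating at (u, v) = (2*pi/3, pi/4): E = 1, F = 0, G = 3/4.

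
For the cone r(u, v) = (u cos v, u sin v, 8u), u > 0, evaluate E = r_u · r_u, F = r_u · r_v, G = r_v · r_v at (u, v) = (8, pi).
E = 65;  F = 0;  G = 64

Partials: r_u = (cos(v), sin(v), 8), r_v = (-u*sin(v), u*cos(v), 0). As functions of (u, v):
  E = r_u · r_u = 65,
  F = r_u · r_v = 0,
  G = r_v · r_v = u^2.
Evaluating at (u, v) = (8, pi): E = 65, F = 0, G = 64.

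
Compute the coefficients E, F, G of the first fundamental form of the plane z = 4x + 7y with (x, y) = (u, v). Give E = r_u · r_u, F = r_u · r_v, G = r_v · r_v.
E = 17;  F = 28;  G = 50

Compute partials: r_u = (1, 0, 4), r_v = (0, 1, 7). Then
  E = r_u · r_u = 17,
  F = r_u · r_v = 28,
  G = r_v · r_v = 50.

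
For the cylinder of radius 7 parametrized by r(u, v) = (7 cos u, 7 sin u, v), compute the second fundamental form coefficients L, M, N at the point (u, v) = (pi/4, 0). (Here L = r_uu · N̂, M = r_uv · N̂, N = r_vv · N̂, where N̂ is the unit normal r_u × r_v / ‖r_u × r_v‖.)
L = -7;  M = 0;  N = 0

Compute the unit normal N̂(u, v) = (cos(u), sin(u), 0), and the second partials r_uu, r_uv, r_vv. Take dot products:
  L(u, v) = r_uu · N̂ = -7,
  M(u, v) = r_uv · N̂ = 0,
  N(u, v) = r_vv · N̂ = 0.
Evaluating at (u, v) = (pi/4, 0):
  L = -7, M = 0, N = 0.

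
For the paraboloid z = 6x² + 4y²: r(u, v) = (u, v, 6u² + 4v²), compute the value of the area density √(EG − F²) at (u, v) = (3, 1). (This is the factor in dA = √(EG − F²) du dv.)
√(EG − F²)|_{(3, 1)} = sqrt(1361)

E = 144*u^2 + 1, F = 96*u*v, G = 64*v^2 + 1, so EG − F² = 144*u^2 + 64*v^2 + 1. Taking the positive square root: √(EG − F²) = sqrt(144*u^2 + 64*v^2 + 1). At (u, v) = (3, 1): sqrt(1361).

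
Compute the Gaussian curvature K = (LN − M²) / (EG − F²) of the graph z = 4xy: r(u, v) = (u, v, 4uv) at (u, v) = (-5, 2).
K = -16/216225

Coefficients of the first fundamental form: E = 16*v^2 + 1, F = 16*u*v, G = 16*u^2 + 1.
Coefficients of the second fundamental form: L = 0, M = 4/sqrt(16*u^2 + 16*v^2 + 1), N = 0.
Assemble K = (LN − M²)/(EG − F²) = -16/(256*u^4 + 512*u^2*v^2 + 32*u^2 + 256*v^4 + 32*v^2 + 1). At (u, v) = (-5, 2): K = -16/216225.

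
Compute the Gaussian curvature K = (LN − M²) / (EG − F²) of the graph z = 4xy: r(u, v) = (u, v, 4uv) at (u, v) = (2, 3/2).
K = -16/10201

Coefficients of the first fundamental form: E = 16*v^2 + 1, F = 16*u*v, G = 16*u^2 + 1.
Coefficients of the second fundamental form: L = 0, M = 4/sqrt(16*u^2 + 16*v^2 + 1), N = 0.
Assemble K = (LN − M²)/(EG − F²) = -16/(256*u^4 + 512*u^2*v^2 + 32*u^2 + 256*v^4 + 32*v^2 + 1). At (u, v) = (2, 3/2): K = -16/10201.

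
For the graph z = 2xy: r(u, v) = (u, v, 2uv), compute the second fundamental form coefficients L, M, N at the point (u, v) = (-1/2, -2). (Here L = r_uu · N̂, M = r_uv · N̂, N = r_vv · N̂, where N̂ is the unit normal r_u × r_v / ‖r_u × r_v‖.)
L = 0;  M = sqrt(2)/3;  N = 0

Compute the unit normal N̂(u, v) = (-2*v/sqrt(4*u^2 + 4*v^2 + 1), -2*u/sqrt(4*u^2 + 4*v^2 + 1), 1/sqrt(4*u^2 + 4*v^2 + 1)), and the second partials r_uu, r_uv, r_vv. Take dot products:
  L(u, v) = r_uu · N̂ = 0,
  M(u, v) = r_uv · N̂ = 2/sqrt(4*u^2 + 4*v^2 + 1),
  N(u, v) = r_vv · N̂ = 0.
Evaluating at (u, v) = (-1/2, -2):
  L = 0, M = sqrt(2)/3, N = 0.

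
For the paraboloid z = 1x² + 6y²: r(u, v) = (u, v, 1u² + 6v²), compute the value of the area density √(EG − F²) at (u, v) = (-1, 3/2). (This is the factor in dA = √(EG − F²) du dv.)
√(EG − F²)|_{(-1, 3/2)} = sqrt(329)

E = 4*u^2 + 1, F = 24*u*v, G = 144*v^2 + 1, so EG − F² = 4*u^2 + 144*v^2 + 1. Taking the positive square root: √(EG − F²) = sqrt(4*u^2 + 144*v^2 + 1). At (u, v) = (-1, 3/2): sqrt(329).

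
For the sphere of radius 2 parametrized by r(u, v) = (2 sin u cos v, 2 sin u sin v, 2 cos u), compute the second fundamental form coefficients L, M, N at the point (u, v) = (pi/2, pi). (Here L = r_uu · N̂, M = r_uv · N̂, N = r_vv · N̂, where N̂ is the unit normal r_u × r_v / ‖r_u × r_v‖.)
L = -2;  M = 0;  N = -2

Compute the unit normal N̂(u, v) = (sin(u)^2*cos(v)/Abs(sin(u)), sin(u)^2*sin(v)/Abs(sin(u)), sin(2*u)/(2*Abs(sin(u)))), and the second partials r_uu, r_uv, r_vv. Take dot products:
  L(u, v) = r_uu · N̂ = -2*sin(u)/Abs(sin(u)),
  M(u, v) = r_uv · N̂ = 0,
  N(u, v) = r_vv · N̂ = -2*sin(u)^3/Abs(sin(u)).
Evaluating at (u, v) = (pi/2, pi):
  L = -2, M = 0, N = -2.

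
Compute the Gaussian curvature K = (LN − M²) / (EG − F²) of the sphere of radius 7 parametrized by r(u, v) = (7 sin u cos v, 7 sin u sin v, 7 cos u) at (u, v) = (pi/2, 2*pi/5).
K = 1/49

Coefficients of the first fundamental form: E = 49, F = 0, G = 49*sin(u)^2.
Coefficients of the second fundamental form: L = -7*sin(u)/Abs(sin(u)), M = 0, N = -7*sin(u)^3/Abs(sin(u)).
Assemble K = (LN − M²)/(EG − F²) = 1/49. At (u, v) = (pi/2, 2*pi/5): K = 1/49.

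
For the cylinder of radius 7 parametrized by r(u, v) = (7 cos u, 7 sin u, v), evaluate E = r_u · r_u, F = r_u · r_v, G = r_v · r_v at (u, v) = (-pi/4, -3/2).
E = 49;  F = 0;  G = 1

Partials: r_u = (-7*sin(u), 7*cos(u), 0), r_v = (0, 0, 1). As functions of (u, v):
  E = r_u · r_u = 49,
  F = r_u · r_v = 0,
  G = r_v · r_v = 1.
Evaluating at (u, v) = (-pi/4, -3/2): E = 49, F = 0, G = 1.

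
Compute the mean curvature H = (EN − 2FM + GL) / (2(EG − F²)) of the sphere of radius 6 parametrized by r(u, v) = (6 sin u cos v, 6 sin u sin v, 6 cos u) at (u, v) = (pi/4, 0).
H = -1/6

With E = 36, F = 0, G = 36*sin(u)^2, L = -6*sin(u)/Abs(sin(u)), M = 0, N = -6*sin(u)^3/Abs(sin(u)), assemble
  H = (EN − 2FM + GL) / (2(EG − F²)) = -sin(u)/(6*Abs(sin(u))).
At (u, v) = (pi/4, 0): H = -1/6.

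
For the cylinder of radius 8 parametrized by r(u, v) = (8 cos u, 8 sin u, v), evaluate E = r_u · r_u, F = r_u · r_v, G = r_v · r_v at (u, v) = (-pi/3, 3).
E = 64;  F = 0;  G = 1

Partials: r_u = (-8*sin(u), 8*cos(u), 0), r_v = (0, 0, 1). As functions of (u, v):
  E = r_u · r_u = 64,
  F = r_u · r_v = 0,
  G = r_v · r_v = 1.
Evaluating at (u, v) = (-pi/3, 3): E = 64, F = 0, G = 1.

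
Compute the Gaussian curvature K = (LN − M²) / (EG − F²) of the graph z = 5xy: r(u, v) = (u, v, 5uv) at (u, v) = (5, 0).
K = -25/391876

Coefficients of the first fundamental form: E = 25*v^2 + 1, F = 25*u*v, G = 25*u^2 + 1.
Coefficients of the second fundamental form: L = 0, M = 5/sqrt(25*u^2 + 25*v^2 + 1), N = 0.
Assemble K = (LN − M²)/(EG − F²) = -25/(625*u^4 + 1250*u^2*v^2 + 50*u^2 + 625*v^4 + 50*v^2 + 1). At (u, v) = (5, 0): K = -25/391876.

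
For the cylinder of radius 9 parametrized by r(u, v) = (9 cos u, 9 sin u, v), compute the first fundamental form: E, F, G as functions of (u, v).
E = 81;  F = 0;  G = 1

Compute partials: r_u = (-9*sin(u), 9*cos(u), 0), r_v = (0, 0, 1). Then
  E = r_u · r_u = 81,
  F = r_u · r_v = 0,
  G = r_v · r_v = 1.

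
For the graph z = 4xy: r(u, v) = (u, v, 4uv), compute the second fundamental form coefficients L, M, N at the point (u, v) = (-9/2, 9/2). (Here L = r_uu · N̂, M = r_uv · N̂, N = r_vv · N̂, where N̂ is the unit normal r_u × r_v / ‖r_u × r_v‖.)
L = 0;  M = 4*sqrt(649)/649;  N = 0

Compute the unit normal N̂(u, v) = (-4*v/sqrt(16*u^2 + 16*v^2 + 1), -4*u/sqrt(16*u^2 + 16*v^2 + 1), 1/sqrt(16*u^2 + 16*v^2 + 1)), and the second partials r_uu, r_uv, r_vv. Take dot products:
  L(u, v) = r_uu · N̂ = 0,
  M(u, v) = r_uv · N̂ = 4/sqrt(16*u^2 + 16*v^2 + 1),
  N(u, v) = r_vv · N̂ = 0.
Evaluating at (u, v) = (-9/2, 9/2):
  L = 0, M = 4*sqrt(649)/649, N = 0.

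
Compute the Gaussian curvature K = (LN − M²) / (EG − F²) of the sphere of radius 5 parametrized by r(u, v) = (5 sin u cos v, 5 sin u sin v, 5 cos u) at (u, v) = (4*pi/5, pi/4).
K = 1/25

Coefficients of the first fundamental form: E = 25, F = 0, G = 25*sin(u)^2.
Coefficients of the second fundamental form: L = -5*sin(u)/Abs(sin(u)), M = 0, N = -5*sin(u)^3/Abs(sin(u)).
Assemble K = (LN − M²)/(EG − F²) = 1/25. At (u, v) = (4*pi/5, pi/4): K = 1/25.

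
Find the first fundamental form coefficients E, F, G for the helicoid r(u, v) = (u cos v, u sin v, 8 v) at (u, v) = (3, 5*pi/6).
E = 1;  F = 0;  G = 73

Partials: r_u = (cos(v), sin(v), 0), r_v = (-u*sin(v), u*cos(v), 8). As functions of (u, v):
  E = r_u · r_u = 1,
  F = r_u · r_v = 0,
  G = r_v · r_v = u^2 + 64.
Evaluating at (u, v) = (3, 5*pi/6): E = 1, F = 0, G = 73.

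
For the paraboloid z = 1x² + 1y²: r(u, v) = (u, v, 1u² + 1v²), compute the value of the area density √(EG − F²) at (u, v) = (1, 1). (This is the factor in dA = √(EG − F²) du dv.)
√(EG − F²)|_{(1, 1)} = 3

E = 4*u^2 + 1, F = 4*u*v, G = 4*v^2 + 1, so EG − F² = 4*u^2 + 4*v^2 + 1. Taking the positive square root: √(EG − F²) = sqrt(4*u^2 + 4*v^2 + 1). At (u, v) = (1, 1): 3.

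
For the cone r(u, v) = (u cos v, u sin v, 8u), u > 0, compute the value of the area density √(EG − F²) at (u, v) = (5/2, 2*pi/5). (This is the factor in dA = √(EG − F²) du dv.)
√(EG − F²)|_{(5/2, 2*pi/5)} = 5*sqrt(65)/2

E = 65, F = 0, G = u^2, so EG − F² = 65*u^2. Taking the positive square root: √(EG − F²) = sqrt(65)*Abs(u). At (u, v) = (5/2, 2*pi/5): 5*sqrt(65)/2.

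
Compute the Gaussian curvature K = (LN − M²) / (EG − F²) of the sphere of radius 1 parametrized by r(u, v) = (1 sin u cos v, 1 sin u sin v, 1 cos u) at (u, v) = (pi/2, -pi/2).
K = 1

Coefficients of the first fundamental form: E = 1, F = 0, G = sin(u)^2.
Coefficients of the second fundamental form: L = -sin(u)/Abs(sin(u)), M = 0, N = -sin(u)^3/Abs(sin(u)).
Assemble K = (LN − M²)/(EG − F²) = 1. At (u, v) = (pi/2, -pi/2): K = 1.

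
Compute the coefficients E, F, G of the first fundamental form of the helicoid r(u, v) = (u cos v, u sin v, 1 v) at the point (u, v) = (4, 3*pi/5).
E = 1;  F = 0;  G = 17

Partials: r_u = (cos(v), sin(v), 0), r_v = (-u*sin(v), u*cos(v), 1). As functions of (u, v):
  E = r_u · r_u = 1,
  F = r_u · r_v = 0,
  G = r_v · r_v = u^2 + 1.
Evaluating at (u, v) = (4, 3*pi/5): E = 1, F = 0, G = 17.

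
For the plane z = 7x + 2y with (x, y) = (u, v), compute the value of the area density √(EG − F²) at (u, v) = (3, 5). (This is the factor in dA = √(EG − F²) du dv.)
√(EG − F²)|_{(3, 5)} = 3*sqrt(6)

E = 50, F = 14, G = 5, so EG − F² = 54. Taking the positive square root: √(EG − F²) = 3*sqrt(6). At (u, v) = (3, 5): 3*sqrt(6).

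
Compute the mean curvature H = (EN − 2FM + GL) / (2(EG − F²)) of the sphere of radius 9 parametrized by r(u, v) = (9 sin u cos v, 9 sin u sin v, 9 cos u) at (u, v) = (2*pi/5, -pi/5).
H = -1/9

With E = 81, F = 0, G = 81*sin(u)^2, L = -9*sin(u)/Abs(sin(u)), M = 0, N = -9*sin(u)^3/Abs(sin(u)), assemble
  H = (EN − 2FM + GL) / (2(EG − F²)) = -sin(u)/(9*Abs(sin(u))).
At (u, v) = (2*pi/5, -pi/5): H = -1/9.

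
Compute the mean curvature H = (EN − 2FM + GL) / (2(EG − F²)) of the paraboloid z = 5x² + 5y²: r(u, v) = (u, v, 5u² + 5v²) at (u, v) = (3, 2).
H = 6510*sqrt(1301)/1692601

With E = 100*u^2 + 1, F = 100*u*v, G = 100*v^2 + 1, L = 10/sqrt(100*u^2 + 100*v^2 + 1), M = 0, N = 10/sqrt(100*u^2 + 100*v^2 + 1), assemble
  H = (EN − 2FM + GL) / (2(EG − F²)) = 10*(50*u^2 + 50*v^2 + 1)/(100*u^2 + 100*v^2 + 1)^(3/2).
At (u, v) = (3, 2): H = 6510*sqrt(1301)/1692601.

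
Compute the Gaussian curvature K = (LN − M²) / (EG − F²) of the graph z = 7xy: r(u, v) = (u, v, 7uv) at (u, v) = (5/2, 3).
K = -784/8958049

Coefficients of the first fundamental form: E = 49*v^2 + 1, F = 49*u*v, G = 49*u^2 + 1.
Coefficients of the second fundamental form: L = 0, M = 7/sqrt(49*u^2 + 49*v^2 + 1), N = 0.
Assemble K = (LN − M²)/(EG − F²) = -49/(2401*u^4 + 4802*u^2*v^2 + 98*u^2 + 2401*v^4 + 98*v^2 + 1). At (u, v) = (5/2, 3): K = -784/8958049.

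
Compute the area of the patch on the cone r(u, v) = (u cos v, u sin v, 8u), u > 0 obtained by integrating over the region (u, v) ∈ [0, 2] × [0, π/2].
Area = sqrt(65)*pi

Area = ∫∫ √(EG − F²) du dv with √(EG − F²) = sqrt(65)*Abs(u). Integrating over [0, 2] × [0, π/2] gives sqrt(65)*pi.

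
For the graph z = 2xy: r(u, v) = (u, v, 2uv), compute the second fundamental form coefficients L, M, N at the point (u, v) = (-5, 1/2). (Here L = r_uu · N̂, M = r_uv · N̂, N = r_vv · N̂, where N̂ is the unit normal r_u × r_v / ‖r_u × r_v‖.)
L = 0;  M = sqrt(102)/51;  N = 0

Compute the unit normal N̂(u, v) = (-2*v/sqrt(4*u^2 + 4*v^2 + 1), -2*u/sqrt(4*u^2 + 4*v^2 + 1), 1/sqrt(4*u^2 + 4*v^2 + 1)), and the second partials r_uu, r_uv, r_vv. Take dot products:
  L(u, v) = r_uu · N̂ = 0,
  M(u, v) = r_uv · N̂ = 2/sqrt(4*u^2 + 4*v^2 + 1),
  N(u, v) = r_vv · N̂ = 0.
Evaluating at (u, v) = (-5, 1/2):
  L = 0, M = sqrt(102)/51, N = 0.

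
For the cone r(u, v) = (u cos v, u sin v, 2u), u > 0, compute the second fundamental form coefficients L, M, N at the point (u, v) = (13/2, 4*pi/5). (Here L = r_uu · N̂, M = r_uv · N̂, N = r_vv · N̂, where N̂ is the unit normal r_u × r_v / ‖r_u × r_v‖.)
L = 0;  M = 0;  N = 13*sqrt(5)/5

Compute the unit normal N̂(u, v) = (-2*sqrt(5)*u*cos(v)/(5*Abs(u)), -2*sqrt(5)*u*sin(v)/(5*Abs(u)), sqrt(5)*u/(5*Abs(u))), and the second partials r_uu, r_uv, r_vv. Take dot products:
  L(u, v) = r_uu · N̂ = 0,
  M(u, v) = r_uv · N̂ = 0,
  N(u, v) = r_vv · N̂ = 2*sqrt(5)*u^2/(5*Abs(u)).
Evaluating at (u, v) = (13/2, 4*pi/5):
  L = 0, M = 0, N = 13*sqrt(5)/5.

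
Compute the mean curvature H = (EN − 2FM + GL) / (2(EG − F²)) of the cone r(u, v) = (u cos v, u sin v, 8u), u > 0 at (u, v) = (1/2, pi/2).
H = 8*sqrt(65)/65

With E = 65, F = 0, G = u^2, L = 0, M = 0, N = 8*sqrt(65)*u^2/(65*Abs(u)), assemble
  H = (EN − 2FM + GL) / (2(EG − F²)) = 4*sqrt(65)/(65*Abs(u)).
At (u, v) = (1/2, pi/2): H = 8*sqrt(65)/65.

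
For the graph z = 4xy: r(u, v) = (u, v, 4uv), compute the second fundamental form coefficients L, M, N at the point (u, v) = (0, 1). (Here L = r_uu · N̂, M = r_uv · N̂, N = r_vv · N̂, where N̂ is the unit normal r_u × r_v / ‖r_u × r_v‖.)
L = 0;  M = 4*sqrt(17)/17;  N = 0

Compute the unit normal N̂(u, v) = (-4*v/sqrt(16*u^2 + 16*v^2 + 1), -4*u/sqrt(16*u^2 + 16*v^2 + 1), 1/sqrt(16*u^2 + 16*v^2 + 1)), and the second partials r_uu, r_uv, r_vv. Take dot products:
  L(u, v) = r_uu · N̂ = 0,
  M(u, v) = r_uv · N̂ = 4/sqrt(16*u^2 + 16*v^2 + 1),
  N(u, v) = r_vv · N̂ = 0.
Evaluating at (u, v) = (0, 1):
  L = 0, M = 4*sqrt(17)/17, N = 0.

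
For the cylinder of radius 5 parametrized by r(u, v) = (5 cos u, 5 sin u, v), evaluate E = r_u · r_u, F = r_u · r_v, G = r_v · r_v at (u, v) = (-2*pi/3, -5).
E = 25;  F = 0;  G = 1

Partials: r_u = (-5*sin(u), 5*cos(u), 0), r_v = (0, 0, 1). As functions of (u, v):
  E = r_u · r_u = 25,
  F = r_u · r_v = 0,
  G = r_v · r_v = 1.
Evaluating at (u, v) = (-2*pi/3, -5): E = 25, F = 0, G = 1.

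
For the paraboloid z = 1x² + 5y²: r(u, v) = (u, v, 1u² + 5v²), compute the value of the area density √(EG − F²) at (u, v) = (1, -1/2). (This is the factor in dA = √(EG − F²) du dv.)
√(EG − F²)|_{(1, -1/2)} = sqrt(30)

E = 4*u^2 + 1, F = 20*u*v, G = 100*v^2 + 1, so EG − F² = 4*u^2 + 100*v^2 + 1. Taking the positive square root: √(EG − F²) = sqrt(4*u^2 + 100*v^2 + 1). At (u, v) = (1, -1/2): sqrt(30).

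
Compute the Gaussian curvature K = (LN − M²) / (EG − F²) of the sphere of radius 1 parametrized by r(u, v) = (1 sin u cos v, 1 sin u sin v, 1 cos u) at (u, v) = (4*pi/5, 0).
K = 1

Coefficients of the first fundamental form: E = 1, F = 0, G = sin(u)^2.
Coefficients of the second fundamental form: L = -sin(u)/Abs(sin(u)), M = 0, N = -sin(u)^3/Abs(sin(u)).
Assemble K = (LN − M²)/(EG − F²) = 1. At (u, v) = (4*pi/5, 0): K = 1.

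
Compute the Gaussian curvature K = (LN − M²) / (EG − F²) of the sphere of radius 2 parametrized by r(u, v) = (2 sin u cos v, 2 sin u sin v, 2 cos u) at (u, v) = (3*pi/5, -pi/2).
K = 1/4

Coefficients of the first fundamental form: E = 4, F = 0, G = 4*sin(u)^2.
Coefficients of the second fundamental form: L = -2*sin(u)/Abs(sin(u)), M = 0, N = -2*sin(u)^3/Abs(sin(u)).
Assemble K = (LN − M²)/(EG − F²) = 1/4. At (u, v) = (3*pi/5, -pi/2): K = 1/4.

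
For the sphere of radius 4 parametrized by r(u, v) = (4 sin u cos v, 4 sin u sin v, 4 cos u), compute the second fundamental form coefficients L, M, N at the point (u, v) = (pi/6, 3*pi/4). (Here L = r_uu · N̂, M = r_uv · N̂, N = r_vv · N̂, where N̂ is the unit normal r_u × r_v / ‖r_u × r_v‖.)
L = -4;  M = 0;  N = -1

Compute the unit normal N̂(u, v) = (sin(u)^2*cos(v)/Abs(sin(u)), sin(u)^2*sin(v)/Abs(sin(u)), sin(2*u)/(2*Abs(sin(u)))), and the second partials r_uu, r_uv, r_vv. Take dot products:
  L(u, v) = r_uu · N̂ = -4*sin(u)/Abs(sin(u)),
  M(u, v) = r_uv · N̂ = 0,
  N(u, v) = r_vv · N̂ = -4*sin(u)^3/Abs(sin(u)).
Evaluating at (u, v) = (pi/6, 3*pi/4):
  L = -4, M = 0, N = -1.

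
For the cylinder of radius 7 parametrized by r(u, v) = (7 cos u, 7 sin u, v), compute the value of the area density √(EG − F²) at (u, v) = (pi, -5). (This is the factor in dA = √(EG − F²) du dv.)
√(EG − F²)|_{(pi, -5)} = 7

E = 49, F = 0, G = 1, so EG − F² = 49. Taking the positive square root: √(EG − F²) = 7. At (u, v) = (pi, -5): 7.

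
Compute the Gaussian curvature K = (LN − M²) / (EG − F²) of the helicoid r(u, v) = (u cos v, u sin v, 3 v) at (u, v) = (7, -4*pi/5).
K = -9/3364

Coefficients of the first fundamental form: E = 1, F = 0, G = u^2 + 9.
Coefficients of the second fundamental form: L = 0, M = -3/sqrt(u^2 + 9), N = 0.
Assemble K = (LN − M²)/(EG − F²) = -9/(u^2 + 9)^2. At (u, v) = (7, -4*pi/5): K = -9/3364.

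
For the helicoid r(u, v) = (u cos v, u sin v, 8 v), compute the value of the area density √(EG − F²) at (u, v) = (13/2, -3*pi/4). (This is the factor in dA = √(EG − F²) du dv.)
√(EG − F²)|_{(13/2, -3*pi/4)} = 5*sqrt(17)/2

E = 1, F = 0, G = u^2 + 64, so EG − F² = u^2 + 64. Taking the positive square root: √(EG − F²) = sqrt(u^2 + 64). At (u, v) = (13/2, -3*pi/4): 5*sqrt(17)/2.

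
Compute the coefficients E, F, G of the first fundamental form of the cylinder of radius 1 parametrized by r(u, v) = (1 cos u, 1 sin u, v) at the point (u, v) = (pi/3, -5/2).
E = 1;  F = 0;  G = 1

Partials: r_u = (-sin(u), cos(u), 0), r_v = (0, 0, 1). As functions of (u, v):
  E = r_u · r_u = 1,
  F = r_u · r_v = 0,
  G = r_v · r_v = 1.
Evaluating at (u, v) = (pi/3, -5/2): E = 1, F = 0, G = 1.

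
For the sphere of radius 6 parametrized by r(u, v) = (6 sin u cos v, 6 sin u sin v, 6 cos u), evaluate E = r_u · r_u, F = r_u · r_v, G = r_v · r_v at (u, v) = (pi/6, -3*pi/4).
E = 36;  F = 0;  G = 9

Partials: r_u = (6*cos(u)*cos(v), 6*sin(v)*cos(u), -6*sin(u)), r_v = (-6*sin(u)*sin(v), 6*sin(u)*cos(v), 0). As functions of (u, v):
  E = r_u · r_u = 36,
  F = r_u · r_v = 0,
  G = r_v · r_v = 36*sin(u)^2.
Evaluating at (u, v) = (pi/6, -3*pi/4): E = 36, F = 0, G = 9.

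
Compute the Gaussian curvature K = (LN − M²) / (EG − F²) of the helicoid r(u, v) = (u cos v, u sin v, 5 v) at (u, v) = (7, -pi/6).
K = -25/5476

Coefficients of the first fundamental form: E = 1, F = 0, G = u^2 + 25.
Coefficients of the second fundamental form: L = 0, M = -5/sqrt(u^2 + 25), N = 0.
Assemble K = (LN − M²)/(EG − F²) = -25/(u^2 + 25)^2. At (u, v) = (7, -pi/6): K = -25/5476.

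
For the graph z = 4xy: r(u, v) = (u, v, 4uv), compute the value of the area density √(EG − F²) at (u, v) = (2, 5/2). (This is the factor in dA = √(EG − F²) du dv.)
√(EG − F²)|_{(2, 5/2)} = sqrt(165)

E = 16*v^2 + 1, F = 16*u*v, G = 16*u^2 + 1, so EG − F² = 16*u^2 + 16*v^2 + 1. Taking the positive square root: √(EG − F²) = sqrt(16*u^2 + 16*v^2 + 1). At (u, v) = (2, 5/2): sqrt(165).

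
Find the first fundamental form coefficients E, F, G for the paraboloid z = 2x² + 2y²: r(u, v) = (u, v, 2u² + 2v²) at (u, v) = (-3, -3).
E = 145;  F = 144;  G = 145

Partials: r_u = (1, 0, 4*u), r_v = (0, 1, 4*v). As functions of (u, v):
  E = r_u · r_u = 16*u^2 + 1,
  F = r_u · r_v = 16*u*v,
  G = r_v · r_v = 16*v^2 + 1.
Evaluating at (u, v) = (-3, -3): E = 145, F = 144, G = 145.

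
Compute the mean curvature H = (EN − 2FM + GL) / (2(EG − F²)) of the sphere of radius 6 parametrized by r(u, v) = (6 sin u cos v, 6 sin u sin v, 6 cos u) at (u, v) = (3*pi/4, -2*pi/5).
H = -1/6

With E = 36, F = 0, G = 36*sin(u)^2, L = -6*sin(u)/Abs(sin(u)), M = 0, N = -6*sin(u)^3/Abs(sin(u)), assemble
  H = (EN − 2FM + GL) / (2(EG − F²)) = -sin(u)/(6*Abs(sin(u))).
At (u, v) = (3*pi/4, -2*pi/5): H = -1/6.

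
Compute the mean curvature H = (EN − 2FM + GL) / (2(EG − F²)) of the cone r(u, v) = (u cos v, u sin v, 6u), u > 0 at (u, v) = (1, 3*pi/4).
H = 3*sqrt(37)/37

With E = 37, F = 0, G = u^2, L = 0, M = 0, N = 6*sqrt(37)*u^2/(37*Abs(u)), assemble
  H = (EN − 2FM + GL) / (2(EG − F²)) = 3*sqrt(37)/(37*Abs(u)).
At (u, v) = (1, 3*pi/4): H = 3*sqrt(37)/37.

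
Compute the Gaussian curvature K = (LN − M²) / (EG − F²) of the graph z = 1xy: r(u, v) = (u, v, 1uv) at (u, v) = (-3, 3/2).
K = -16/2401

Coefficients of the first fundamental form: E = v^2 + 1, F = u*v, G = u^2 + 1.
Coefficients of the second fundamental form: L = 0, M = 1/sqrt(u^2 + v^2 + 1), N = 0.
Assemble K = (LN − M²)/(EG − F²) = 1/((u^2*v^2 - (u^2 + 1)*(v^2 + 1))*(u^2 + v^2 + 1)). At (u, v) = (-3, 3/2): K = -16/2401.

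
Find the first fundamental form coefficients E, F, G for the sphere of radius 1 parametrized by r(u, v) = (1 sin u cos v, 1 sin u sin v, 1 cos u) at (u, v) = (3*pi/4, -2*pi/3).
E = 1;  F = 0;  G = 1/2

Partials: r_u = (cos(u)*cos(v), sin(v)*cos(u), -sin(u)), r_v = (-sin(u)*sin(v), sin(u)*cos(v), 0). As functions of (u, v):
  E = r_u · r_u = 1,
  F = r_u · r_v = 0,
  G = r_v · r_v = sin(u)^2.
Evaluating at (u, v) = (3*pi/4, -2*pi/3): E = 1, F = 0, G = 1/2.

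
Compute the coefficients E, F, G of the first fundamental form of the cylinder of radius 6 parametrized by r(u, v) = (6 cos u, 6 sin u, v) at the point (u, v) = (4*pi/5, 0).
E = 36;  F = 0;  G = 1

Partials: r_u = (-6*sin(u), 6*cos(u), 0), r_v = (0, 0, 1). As functions of (u, v):
  E = r_u · r_u = 36,
  F = r_u · r_v = 0,
  G = r_v · r_v = 1.
Evaluating at (u, v) = (4*pi/5, 0): E = 36, F = 0, G = 1.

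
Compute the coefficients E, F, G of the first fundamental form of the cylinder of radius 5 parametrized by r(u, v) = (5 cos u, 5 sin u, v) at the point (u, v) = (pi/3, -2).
E = 25;  F = 0;  G = 1

Partials: r_u = (-5*sin(u), 5*cos(u), 0), r_v = (0, 0, 1). As functions of (u, v):
  E = r_u · r_u = 25,
  F = r_u · r_v = 0,
  G = r_v · r_v = 1.
Evaluating at (u, v) = (pi/3, -2): E = 25, F = 0, G = 1.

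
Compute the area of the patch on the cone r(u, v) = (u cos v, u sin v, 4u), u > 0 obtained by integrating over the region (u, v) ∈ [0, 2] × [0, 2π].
Area = 4*sqrt(17)*pi

Area = ∫∫ √(EG − F²) du dv with √(EG − F²) = sqrt(17)*Abs(u). Integrating over [0, 2] × [0, 2π] gives 4*sqrt(17)*pi.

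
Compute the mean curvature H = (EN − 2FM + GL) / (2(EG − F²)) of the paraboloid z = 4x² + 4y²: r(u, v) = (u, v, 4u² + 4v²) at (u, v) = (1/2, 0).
H = 72*sqrt(17)/289

With E = 64*u^2 + 1, F = 64*u*v, G = 64*v^2 + 1, L = 8/sqrt(64*u^2 + 64*v^2 + 1), M = 0, N = 8/sqrt(64*u^2 + 64*v^2 + 1), assemble
  H = (EN − 2FM + GL) / (2(EG − F²)) = 8*(32*u^2 + 32*v^2 + 1)/(64*u^2 + 64*v^2 + 1)^(3/2).
At (u, v) = (1/2, 0): H = 72*sqrt(17)/289.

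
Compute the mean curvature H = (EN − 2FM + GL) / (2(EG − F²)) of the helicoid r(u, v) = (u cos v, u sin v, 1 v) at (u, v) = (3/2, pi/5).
H = 0

With E = 1, F = 0, G = u^2 + 1, L = 0, M = -1/sqrt(u^2 + 1), N = 0, assemble
  H = (EN − 2FM + GL) / (2(EG − F²)) = 0.
At (u, v) = (3/2, pi/5): H = 0.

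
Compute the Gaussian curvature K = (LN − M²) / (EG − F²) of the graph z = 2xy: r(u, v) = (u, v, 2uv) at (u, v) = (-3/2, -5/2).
K = -4/1225

Coefficients of the first fundamental form: E = 4*v^2 + 1, F = 4*u*v, G = 4*u^2 + 1.
Coefficients of the second fundamental form: L = 0, M = 2/sqrt(4*u^2 + 4*v^2 + 1), N = 0.
Assemble K = (LN − M²)/(EG − F²) = -4/(16*u^4 + 32*u^2*v^2 + 8*u^2 + 16*v^4 + 8*v^2 + 1). At (u, v) = (-3/2, -5/2): K = -4/1225.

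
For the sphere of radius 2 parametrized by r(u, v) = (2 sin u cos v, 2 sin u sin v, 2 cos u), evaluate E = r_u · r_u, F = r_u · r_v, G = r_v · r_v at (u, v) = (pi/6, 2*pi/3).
E = 4;  F = 0;  G = 1

Partials: r_u = (2*cos(u)*cos(v), 2*sin(v)*cos(u), -2*sin(u)), r_v = (-2*sin(u)*sin(v), 2*sin(u)*cos(v), 0). As functions of (u, v):
  E = r_u · r_u = 4,
  F = r_u · r_v = 0,
  G = r_v · r_v = 4*sin(u)^2.
Evaluating at (u, v) = (pi/6, 2*pi/3): E = 4, F = 0, G = 1.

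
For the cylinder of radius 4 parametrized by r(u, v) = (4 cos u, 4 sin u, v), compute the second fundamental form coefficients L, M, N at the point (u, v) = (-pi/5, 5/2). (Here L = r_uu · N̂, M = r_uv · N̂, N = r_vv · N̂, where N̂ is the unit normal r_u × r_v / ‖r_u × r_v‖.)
L = -4;  M = 0;  N = 0

Compute the unit normal N̂(u, v) = (cos(u), sin(u), 0), and the second partials r_uu, r_uv, r_vv. Take dot products:
  L(u, v) = r_uu · N̂ = -4,
  M(u, v) = r_uv · N̂ = 0,
  N(u, v) = r_vv · N̂ = 0.
Evaluating at (u, v) = (-pi/5, 5/2):
  L = -4, M = 0, N = 0.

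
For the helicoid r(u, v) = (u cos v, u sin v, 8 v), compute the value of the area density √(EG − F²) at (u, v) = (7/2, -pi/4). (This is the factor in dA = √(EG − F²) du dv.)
√(EG − F²)|_{(7/2, -pi/4)} = sqrt(305)/2

E = 1, F = 0, G = u^2 + 64, so EG − F² = u^2 + 64. Taking the positive square root: √(EG − F²) = sqrt(u^2 + 64). At (u, v) = (7/2, -pi/4): sqrt(305)/2.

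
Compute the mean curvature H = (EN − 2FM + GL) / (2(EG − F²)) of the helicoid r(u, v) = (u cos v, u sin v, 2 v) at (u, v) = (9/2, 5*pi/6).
H = 0

With E = 1, F = 0, G = u^2 + 4, L = 0, M = -2/sqrt(u^2 + 4), N = 0, assemble
  H = (EN − 2FM + GL) / (2(EG − F²)) = 0.
At (u, v) = (9/2, 5*pi/6): H = 0.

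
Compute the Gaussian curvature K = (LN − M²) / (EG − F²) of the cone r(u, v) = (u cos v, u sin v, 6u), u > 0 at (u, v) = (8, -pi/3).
K = 0

Coefficients of the first fundamental form: E = 37, F = 0, G = u^2.
Coefficients of the second fundamental form: L = 0, M = 0, N = 6*sqrt(37)*u^2/(37*Abs(u)).
Assemble K = (LN − M²)/(EG − F²) = 0. At (u, v) = (8, -pi/3): K = 0.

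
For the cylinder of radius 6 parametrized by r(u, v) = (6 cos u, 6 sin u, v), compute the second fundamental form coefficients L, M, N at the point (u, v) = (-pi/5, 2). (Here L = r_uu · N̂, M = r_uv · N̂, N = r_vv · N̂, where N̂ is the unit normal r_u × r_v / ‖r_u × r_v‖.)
L = -6;  M = 0;  N = 0

Compute the unit normal N̂(u, v) = (cos(u), sin(u), 0), and the second partials r_uu, r_uv, r_vv. Take dot products:
  L(u, v) = r_uu · N̂ = -6,
  M(u, v) = r_uv · N̂ = 0,
  N(u, v) = r_vv · N̂ = 0.
Evaluating at (u, v) = (-pi/5, 2):
  L = -6, M = 0, N = 0.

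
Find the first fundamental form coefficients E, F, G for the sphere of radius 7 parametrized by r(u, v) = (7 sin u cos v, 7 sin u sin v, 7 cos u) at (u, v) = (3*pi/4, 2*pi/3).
E = 49;  F = 0;  G = 49/2

Partials: r_u = (7*cos(u)*cos(v), 7*sin(v)*cos(u), -7*sin(u)), r_v = (-7*sin(u)*sin(v), 7*sin(u)*cos(v), 0). As functions of (u, v):
  E = r_u · r_u = 49,
  F = r_u · r_v = 0,
  G = r_v · r_v = 49*sin(u)^2.
Evaluating at (u, v) = (3*pi/4, 2*pi/3): E = 49, F = 0, G = 49/2.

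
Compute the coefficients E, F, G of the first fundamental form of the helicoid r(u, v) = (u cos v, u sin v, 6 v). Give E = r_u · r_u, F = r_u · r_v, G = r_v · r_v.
E = 1;  F = 0;  G = u^2 + 36

Compute partials: r_u = (cos(v), sin(v), 0), r_v = (-u*sin(v), u*cos(v), 6). Then
  E = r_u · r_u = 1,
  F = r_u · r_v = 0,
  G = r_v · r_v = u^2 + 36.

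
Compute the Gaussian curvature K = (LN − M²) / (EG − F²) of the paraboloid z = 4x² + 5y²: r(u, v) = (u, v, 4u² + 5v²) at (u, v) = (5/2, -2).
K = 80/641601

Coefficients of the first fundamental form: E = 64*u^2 + 1, F = 80*u*v, G = 100*v^2 + 1.
Coefficients of the second fundamental form: L = 8/sqrt(64*u^2 + 100*v^2 + 1), M = 0, N = 10/sqrt(64*u^2 + 100*v^2 + 1).
Assemble K = (LN − M²)/(EG − F²) = 80/(4096*u^4 + 12800*u^2*v^2 + 128*u^2 + 10000*v^4 + 200*v^2 + 1). At (u, v) = (5/2, -2): K = 80/641601.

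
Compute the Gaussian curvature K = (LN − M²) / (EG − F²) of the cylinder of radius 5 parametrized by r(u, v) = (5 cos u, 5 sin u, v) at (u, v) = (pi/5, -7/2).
K = 0

Coefficients of the first fundamental form: E = 25, F = 0, G = 1.
Coefficients of the second fundamental form: L = -5, M = 0, N = 0.
Assemble K = (LN − M²)/(EG − F²) = 0. At (u, v) = (pi/5, -7/2): K = 0.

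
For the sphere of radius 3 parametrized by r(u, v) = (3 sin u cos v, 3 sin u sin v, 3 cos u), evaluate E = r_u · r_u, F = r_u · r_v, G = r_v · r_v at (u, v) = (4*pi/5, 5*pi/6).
E = 9;  F = 0;  G = 45/8 - 9*sqrt(5)/8

Partials: r_u = (3*cos(u)*cos(v), 3*sin(v)*cos(u), -3*sin(u)), r_v = (-3*sin(u)*sin(v), 3*sin(u)*cos(v), 0). As functions of (u, v):
  E = r_u · r_u = 9,
  F = r_u · r_v = 0,
  G = r_v · r_v = 9*sin(u)^2.
Evaluating at (u, v) = (4*pi/5, 5*pi/6): E = 9, F = 0, G = 45/8 - 9*sqrt(5)/8.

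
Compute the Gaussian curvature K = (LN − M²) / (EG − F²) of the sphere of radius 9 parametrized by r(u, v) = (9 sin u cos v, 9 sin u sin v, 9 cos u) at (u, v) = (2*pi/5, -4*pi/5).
K = 1/81

Coefficients of the first fundamental form: E = 81, F = 0, G = 81*sin(u)^2.
Coefficients of the second fundamental form: L = -9*sin(u)/Abs(sin(u)), M = 0, N = -9*sin(u)^3/Abs(sin(u)).
Assemble K = (LN − M²)/(EG − F²) = 1/81. At (u, v) = (2*pi/5, -4*pi/5): K = 1/81.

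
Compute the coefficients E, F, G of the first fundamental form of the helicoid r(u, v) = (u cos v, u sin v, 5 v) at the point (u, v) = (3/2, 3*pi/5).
E = 1;  F = 0;  G = 109/4

Partials: r_u = (cos(v), sin(v), 0), r_v = (-u*sin(v), u*cos(v), 5). As functions of (u, v):
  E = r_u · r_u = 1,
  F = r_u · r_v = 0,
  G = r_v · r_v = u^2 + 25.
Evaluating at (u, v) = (3/2, 3*pi/5): E = 1, F = 0, G = 109/4.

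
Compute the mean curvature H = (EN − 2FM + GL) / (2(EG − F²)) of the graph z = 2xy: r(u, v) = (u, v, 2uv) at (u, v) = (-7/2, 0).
H = 0

With E = 4*v^2 + 1, F = 4*u*v, G = 4*u^2 + 1, L = 0, M = 2/sqrt(4*u^2 + 4*v^2 + 1), N = 0, assemble
  H = (EN − 2FM + GL) / (2(EG − F²)) = -8*u*v/(4*u^2 + 4*v^2 + 1)^(3/2).
At (u, v) = (-7/2, 0): H = 0.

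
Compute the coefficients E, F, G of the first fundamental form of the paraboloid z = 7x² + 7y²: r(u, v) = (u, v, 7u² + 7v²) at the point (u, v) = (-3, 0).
E = 1765;  F = 0;  G = 1

Partials: r_u = (1, 0, 14*u), r_v = (0, 1, 14*v). As functions of (u, v):
  E = r_u · r_u = 196*u^2 + 1,
  F = r_u · r_v = 196*u*v,
  G = r_v · r_v = 196*v^2 + 1.
Evaluating at (u, v) = (-3, 0): E = 1765, F = 0, G = 1.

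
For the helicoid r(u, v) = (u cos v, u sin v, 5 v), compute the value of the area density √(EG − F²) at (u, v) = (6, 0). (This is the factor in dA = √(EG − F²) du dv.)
√(EG − F²)|_{(6, 0)} = sqrt(61)

E = 1, F = 0, G = u^2 + 25, so EG − F² = u^2 + 25. Taking the positive square root: √(EG − F²) = sqrt(u^2 + 25). At (u, v) = (6, 0): sqrt(61).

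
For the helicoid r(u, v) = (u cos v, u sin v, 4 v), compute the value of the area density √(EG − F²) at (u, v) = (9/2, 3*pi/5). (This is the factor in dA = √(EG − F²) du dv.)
√(EG − F²)|_{(9/2, 3*pi/5)} = sqrt(145)/2

E = 1, F = 0, G = u^2 + 16, so EG − F² = u^2 + 16. Taking the positive square root: √(EG − F²) = sqrt(u^2 + 16). At (u, v) = (9/2, 3*pi/5): sqrt(145)/2.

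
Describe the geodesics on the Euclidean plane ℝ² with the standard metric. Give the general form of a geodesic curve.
Geodesics on the plane are straight lines (in the standard parametrization, α(t) = p + t · v with p, v ∈ ℝ²).

The geodesic equation on the plane reduces to α̈ = 0 (Christoffel symbols vanish in Cartesian coordinates), so α(t) = p + t · v. Geodesics are exactly straight lines.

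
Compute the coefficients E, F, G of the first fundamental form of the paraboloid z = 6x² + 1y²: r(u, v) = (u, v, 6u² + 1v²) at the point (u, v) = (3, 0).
E = 1297;  F = 0;  G = 1

Partials: r_u = (1, 0, 12*u), r_v = (0, 1, 2*v). As functions of (u, v):
  E = r_u · r_u = 144*u^2 + 1,
  F = r_u · r_v = 24*u*v,
  G = r_v · r_v = 4*v^2 + 1.
Evaluating at (u, v) = (3, 0): E = 1297, F = 0, G = 1.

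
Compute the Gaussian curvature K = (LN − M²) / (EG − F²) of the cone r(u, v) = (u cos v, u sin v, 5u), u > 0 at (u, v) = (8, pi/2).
K = 0

Coefficients of the first fundamental form: E = 26, F = 0, G = u^2.
Coefficients of the second fundamental form: L = 0, M = 0, N = 5*sqrt(26)*u^2/(26*Abs(u)).
Assemble K = (LN − M²)/(EG − F²) = 0. At (u, v) = (8, pi/2): K = 0.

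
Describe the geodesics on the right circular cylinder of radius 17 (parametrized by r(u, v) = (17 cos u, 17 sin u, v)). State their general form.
The cylinder is flat (K = 0) and locally isometric to the plane via the development (u, v) ↦ (17 u, v). Geodesics are the pre-images of straight lines: circles (v constant), vertical lines (u constant), and helices (v = c · u + d) for constants c, d.

A right cylinder has E = 17², F = 0, G = 1, so EG − F² = 17², and L = −17, M = N = 0, giving K = (LN − M²)/(EG − F²) = 0 everywhere. A flat surface is locally isometric to the Euclidean plane via the map (u, v) ↦ (17 u, v). Straight lines in the (x̃, ỹ) plane pull back to: (a) horizontal circles (v = const), (b) vertical generators (u = const), and (c) helices (17 u tan θ = v, i.e. v = c · u + d).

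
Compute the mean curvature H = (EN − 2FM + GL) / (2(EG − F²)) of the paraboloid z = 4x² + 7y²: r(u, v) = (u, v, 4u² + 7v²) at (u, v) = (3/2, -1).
H = 1803*sqrt(341)/116281

With E = 64*u^2 + 1, F = 112*u*v, G = 196*v^2 + 1, L = 8/sqrt(64*u^2 + 196*v^2 + 1), M = 0, N = 14/sqrt(64*u^2 + 196*v^2 + 1), assemble
  H = (EN − 2FM + GL) / (2(EG − F²)) = (448*u^2 + 784*v^2 + 11)/(64*u^2 + 196*v^2 + 1)^(3/2).
At (u, v) = (3/2, -1): H = 1803*sqrt(341)/116281.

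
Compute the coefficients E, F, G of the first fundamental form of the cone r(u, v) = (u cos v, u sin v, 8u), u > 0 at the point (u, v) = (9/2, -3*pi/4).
E = 65;  F = 0;  G = 81/4

Partials: r_u = (cos(v), sin(v), 8), r_v = (-u*sin(v), u*cos(v), 0). As functions of (u, v):
  E = r_u · r_u = 65,
  F = r_u · r_v = 0,
  G = r_v · r_v = u^2.
Evaluating at (u, v) = (9/2, -3*pi/4): E = 65, F = 0, G = 81/4.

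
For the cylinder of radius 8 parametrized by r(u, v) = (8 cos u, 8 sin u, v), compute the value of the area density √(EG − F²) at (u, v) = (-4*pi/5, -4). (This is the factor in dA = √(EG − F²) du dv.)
√(EG − F²)|_{(-4*pi/5, -4)} = 8

E = 64, F = 0, G = 1, so EG − F² = 64. Taking the positive square root: √(EG − F²) = 8. At (u, v) = (-4*pi/5, -4): 8.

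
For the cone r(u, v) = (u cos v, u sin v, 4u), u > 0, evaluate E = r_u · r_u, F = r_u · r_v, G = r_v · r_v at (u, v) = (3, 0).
E = 17;  F = 0;  G = 9

Partials: r_u = (cos(v), sin(v), 4), r_v = (-u*sin(v), u*cos(v), 0). As functions of (u, v):
  E = r_u · r_u = 17,
  F = r_u · r_v = 0,
  G = r_v · r_v = u^2.
Evaluating at (u, v) = (3, 0): E = 17, F = 0, G = 9.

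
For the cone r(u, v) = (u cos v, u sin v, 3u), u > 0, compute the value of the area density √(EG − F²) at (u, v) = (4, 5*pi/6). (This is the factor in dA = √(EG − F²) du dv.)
√(EG − F²)|_{(4, 5*pi/6)} = 4*sqrt(10)

E = 10, F = 0, G = u^2, so EG − F² = 10*u^2. Taking the positive square root: √(EG − F²) = sqrt(10)*Abs(u). At (u, v) = (4, 5*pi/6): 4*sqrt(10).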